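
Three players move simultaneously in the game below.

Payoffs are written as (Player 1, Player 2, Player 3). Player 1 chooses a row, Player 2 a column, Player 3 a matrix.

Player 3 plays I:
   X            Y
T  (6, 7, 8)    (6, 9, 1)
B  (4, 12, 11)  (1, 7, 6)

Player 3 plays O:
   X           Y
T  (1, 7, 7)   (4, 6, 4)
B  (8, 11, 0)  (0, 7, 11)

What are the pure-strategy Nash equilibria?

Player 1 against (X, I): payoffs 6, 4 → best response T.
Player 1 against (X, O): payoffs 1, 8 → best response B.
Player 1 against (Y, I): payoffs 6, 1 → best response T.
Player 1 against (Y, O): payoffs 4, 0 → best response T.
Player 2 against (T, I): payoffs 7, 9 → best response Y.
Player 2 against (T, O): payoffs 7, 6 → best response X.
Player 2 against (B, I): payoffs 12, 7 → best response X.
Player 2 against (B, O): payoffs 11, 7 → best response X.
Player 3 against (T, X): payoffs 8, 7 → best response I.
Player 3 against (T, Y): payoffs 1, 4 → best response O.
Player 3 against (B, X): payoffs 11, 0 → best response I.
Player 3 against (B, Y): payoffs 6, 11 → best response O.
No profile is a mutual best response for all players.

none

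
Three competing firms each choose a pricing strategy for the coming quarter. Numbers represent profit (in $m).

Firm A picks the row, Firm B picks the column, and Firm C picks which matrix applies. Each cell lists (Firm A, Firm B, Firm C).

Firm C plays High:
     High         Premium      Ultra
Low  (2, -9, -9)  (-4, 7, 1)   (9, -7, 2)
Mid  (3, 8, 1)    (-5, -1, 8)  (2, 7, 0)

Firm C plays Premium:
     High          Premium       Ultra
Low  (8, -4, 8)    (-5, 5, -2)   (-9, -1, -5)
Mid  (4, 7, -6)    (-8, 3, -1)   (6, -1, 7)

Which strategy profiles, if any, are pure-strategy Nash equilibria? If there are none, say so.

Firm A against (High, High): payoffs 2, 3 → best response Mid.
Firm A against (High, Premium): payoffs 8, 4 → best response Low.
Firm A against (Premium, High): payoffs -4, -5 → best response Low.
Firm A against (Premium, Premium): payoffs -5, -8 → best response Low.
Firm A against (Ultra, High): payoffs 9, 2 → best response Low.
Firm A against (Ultra, Premium): payoffs -9, 6 → best response Mid.
Firm B against (Low, High): payoffs -9, 7, -7 → best response Premium.
Firm B against (Low, Premium): payoffs -4, 5, -1 → best response Premium.
Firm B against (Mid, High): payoffs 8, -1, 7 → best response High.
Firm B against (Mid, Premium): payoffs 7, 3, -1 → best response High.
Firm C against (Low, High): payoffs -9, 8 → best response Premium.
Firm C against (Low, Premium): payoffs 1, -2 → best response High.
Firm C against (Low, Ultra): payoffs 2, -5 → best response High.
Firm C against (Mid, High): payoffs 1, -6 → best response High.
Firm C against (Mid, Premium): payoffs 8, -1 → best response High.
Firm C against (Mid, Ultra): payoffs 0, 7 → best response Premium.
Mutual best responses: (Low, Premium, High); (Mid, High, High).

Pure-strategy Nash equilibria: (Low, Premium, High) and (Mid, High, High)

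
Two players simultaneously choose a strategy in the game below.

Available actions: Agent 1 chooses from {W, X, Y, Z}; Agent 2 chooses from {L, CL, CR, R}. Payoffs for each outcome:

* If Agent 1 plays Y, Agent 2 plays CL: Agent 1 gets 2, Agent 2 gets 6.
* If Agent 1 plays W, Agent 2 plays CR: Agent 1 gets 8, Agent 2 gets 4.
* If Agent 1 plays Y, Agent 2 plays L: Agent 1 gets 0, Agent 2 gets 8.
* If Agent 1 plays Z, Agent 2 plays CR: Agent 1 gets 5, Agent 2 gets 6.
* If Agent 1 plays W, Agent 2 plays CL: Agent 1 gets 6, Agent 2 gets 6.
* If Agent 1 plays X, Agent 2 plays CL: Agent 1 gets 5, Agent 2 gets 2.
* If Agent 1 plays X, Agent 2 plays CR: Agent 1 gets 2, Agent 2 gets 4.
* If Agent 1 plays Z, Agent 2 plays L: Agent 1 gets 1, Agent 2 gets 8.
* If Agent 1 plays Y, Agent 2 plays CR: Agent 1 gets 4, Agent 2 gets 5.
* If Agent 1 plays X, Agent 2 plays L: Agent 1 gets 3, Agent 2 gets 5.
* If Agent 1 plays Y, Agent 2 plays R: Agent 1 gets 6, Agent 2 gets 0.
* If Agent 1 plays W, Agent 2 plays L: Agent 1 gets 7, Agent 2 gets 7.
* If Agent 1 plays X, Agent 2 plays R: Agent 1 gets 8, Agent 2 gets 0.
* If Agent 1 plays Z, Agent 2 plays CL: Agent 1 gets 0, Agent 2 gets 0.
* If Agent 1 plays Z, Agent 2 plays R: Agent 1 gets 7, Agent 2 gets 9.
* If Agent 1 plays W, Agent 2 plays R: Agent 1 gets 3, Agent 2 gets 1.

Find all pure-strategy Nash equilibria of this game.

(W, L)

(W, L): Agent 1 gets 7, best alternative 3; Agent 2 gets 7, best alternative 6. No profitable deviation — NE.
(W, CL): Agent 2 can switch to L (6 → 7). Not NE.
(W, CR): Agent 2 can switch to L (4 → 7). Not NE.
(W, R): Agent 1 can switch to X (3 → 8). Not NE.
(X, L): Agent 1 can switch to W (3 → 7). Not NE.
(X, CL): Agent 1 can switch to W (5 → 6). Not NE.
(X, CR): Agent 1 can switch to W (2 → 8). Not NE.
(X, R): Agent 2 can switch to L (0 → 5). Not NE.
(Y, L): Agent 1 can switch to W (0 → 7). Not NE.
(Y, CL): Agent 1 can switch to W (2 → 6). Not NE.
(Y, CR): Agent 1 can switch to W (4 → 8). Not NE.
(Y, R): Agent 1 can switch to X (6 → 8). Not NE.
(Z, L): Agent 1 can switch to W (1 → 7). Not NE.
(The remaining 3 profiles each have a profitable deviation by the same check.)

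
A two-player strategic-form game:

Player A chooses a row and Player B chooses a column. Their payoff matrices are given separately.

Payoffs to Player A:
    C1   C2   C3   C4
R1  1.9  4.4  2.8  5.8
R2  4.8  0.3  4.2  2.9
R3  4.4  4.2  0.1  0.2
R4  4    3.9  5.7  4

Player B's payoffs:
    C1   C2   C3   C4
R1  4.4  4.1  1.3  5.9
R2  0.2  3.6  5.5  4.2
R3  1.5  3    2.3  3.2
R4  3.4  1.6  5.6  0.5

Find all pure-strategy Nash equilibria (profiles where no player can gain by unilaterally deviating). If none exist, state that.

Pure-strategy Nash equilibria: (R1, C4); (R4, C3)

Player A against C1: payoffs 1.9, 4.8, 4.4, 4 → best response R2.
Player A against C2: payoffs 4.4, 0.3, 4.2, 3.9 → best response R1.
Player A against C3: payoffs 2.8, 4.2, 0.1, 5.7 → best response R4.
Player A against C4: payoffs 5.8, 2.9, 0.2, 4 → best response R1.
Player B against R1: payoffs 4.4, 4.1, 1.3, 5.9 → best response C4.
Player B against R2: payoffs 0.2, 3.6, 5.5, 4.2 → best response C3.
Player B against R3: payoffs 1.5, 3, 2.3, 3.2 → best response C4.
Player B against R4: payoffs 3.4, 1.6, 5.6, 0.5 → best response C3.
Mutual best responses: (R1, C4); (R4, C3).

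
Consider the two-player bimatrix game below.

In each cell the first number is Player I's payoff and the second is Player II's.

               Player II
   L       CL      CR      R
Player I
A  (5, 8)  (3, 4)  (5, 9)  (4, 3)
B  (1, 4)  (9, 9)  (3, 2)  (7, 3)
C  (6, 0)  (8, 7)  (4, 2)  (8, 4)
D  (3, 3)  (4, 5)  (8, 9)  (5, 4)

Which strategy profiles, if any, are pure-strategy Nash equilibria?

Pure-strategy Nash equilibria: (B, CL); (D, CR)

Mark each player's best response to every combination of opponents' strategies; a profile where every player is best-responding is a pure Nash equilibrium.
Player I against L: payoffs 5, 1, 6, 3 → best response C.
Player I against CL: payoffs 3, 9, 8, 4 → best response B.
Player I against CR: payoffs 5, 3, 4, 8 → best response D.
Player I against R: payoffs 4, 7, 8, 5 → best response C.
Player II against A: payoffs 8, 4, 9, 3 → best response CR.
Player II against B: payoffs 4, 9, 2, 3 → best response CL.
Player II against C: payoffs 0, 7, 2, 4 → best response CL.
Player II against D: payoffs 3, 5, 9, 4 → best response CR.
Mutual best responses: (B, CL); (D, CR).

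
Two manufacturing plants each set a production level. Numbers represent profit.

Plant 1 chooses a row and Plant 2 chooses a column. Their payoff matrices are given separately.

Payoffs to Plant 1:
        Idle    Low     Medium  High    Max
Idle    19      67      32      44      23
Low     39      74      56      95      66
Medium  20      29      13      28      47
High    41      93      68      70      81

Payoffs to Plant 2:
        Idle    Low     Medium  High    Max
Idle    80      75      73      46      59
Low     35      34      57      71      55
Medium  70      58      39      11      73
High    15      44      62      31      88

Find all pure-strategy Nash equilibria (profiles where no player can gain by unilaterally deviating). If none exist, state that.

(Low, High); (High, Max)

Plant 1 against Idle: payoffs 19, 39, 20, 41 → best response High.
Plant 1 against Low: payoffs 67, 74, 29, 93 → best response High.
Plant 1 against Medium: payoffs 32, 56, 13, 68 → best response High.
Plant 1 against High: payoffs 44, 95, 28, 70 → best response Low.
Plant 1 against Max: payoffs 23, 66, 47, 81 → best response High.
Plant 2 against Idle: payoffs 80, 75, 73, 46, 59 → best response Idle.
Plant 2 against Low: payoffs 35, 34, 57, 71, 55 → best response High.
Plant 2 against Medium: payoffs 70, 58, 39, 11, 73 → best response Max.
Plant 2 against High: payoffs 15, 44, 62, 31, 88 → best response Max.
Mutual best responses: (Low, High); (High, Max).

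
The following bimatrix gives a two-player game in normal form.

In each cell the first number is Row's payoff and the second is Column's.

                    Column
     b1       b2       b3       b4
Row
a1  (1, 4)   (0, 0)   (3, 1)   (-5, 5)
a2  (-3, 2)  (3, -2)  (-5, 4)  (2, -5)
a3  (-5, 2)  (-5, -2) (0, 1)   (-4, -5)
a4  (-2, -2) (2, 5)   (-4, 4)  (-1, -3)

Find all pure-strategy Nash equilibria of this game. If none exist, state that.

No pure-strategy Nash equilibrium.

For each strategy profile, look for a profitable unilateral deviation.
(a1, b1): Column can switch to b4 (4 → 5). Not NE.
(a1, b2): Row can switch to a2 (0 → 3). Not NE.
(a1, b3): Column can switch to b1 (1 → 4). Not NE.
(a1, b4): Row can switch to a2 (-5 → 2). Not NE.
(a2, b1): Row can switch to a1 (-3 → 1). Not NE.
(a2, b2): Column can switch to b1 (-2 → 2). Not NE.
(a2, b3): Row can switch to a1 (-5 → 3). Not NE.
(a2, b4): Column can switch to b1 (-5 → 2). Not NE.
(a3, b1): Row can switch to a1 (-5 → 1). Not NE.
(a3, b2): Row can switch to a1 (-5 → 0). Not NE.
(a3, b3): Row can switch to a1 (0 → 3). Not NE.
(a3, b4): Row can switch to a2 (-4 → 2). Not NE.
(The remaining 4 profiles each have a profitable deviation by the same check.)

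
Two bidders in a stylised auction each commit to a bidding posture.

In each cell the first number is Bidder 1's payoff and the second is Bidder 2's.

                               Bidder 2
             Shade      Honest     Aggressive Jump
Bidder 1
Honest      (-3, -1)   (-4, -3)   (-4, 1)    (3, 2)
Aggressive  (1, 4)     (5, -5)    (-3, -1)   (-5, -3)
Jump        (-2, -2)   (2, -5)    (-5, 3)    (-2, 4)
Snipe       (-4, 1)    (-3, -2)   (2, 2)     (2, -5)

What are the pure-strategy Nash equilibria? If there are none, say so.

The pure Nash equilibria are (Honest, Jump) and (Aggressive, Shade) and (Snipe, Aggressive).

Bidder 1 against Shade: payoffs -3, 1, -2, -4 → best response Aggressive.
Bidder 1 against Honest: payoffs -4, 5, 2, -3 → best response Aggressive.
Bidder 1 against Aggressive: payoffs -4, -3, -5, 2 → best response Snipe.
Bidder 1 against Jump: payoffs 3, -5, -2, 2 → best response Honest.
Bidder 2 against Honest: payoffs -1, -3, 1, 2 → best response Jump.
Bidder 2 against Aggressive: payoffs 4, -5, -1, -3 → best response Shade.
Bidder 2 against Jump: payoffs -2, -5, 3, 4 → best response Jump.
Bidder 2 against Snipe: payoffs 1, -2, 2, -5 → best response Aggressive.
Mutual best responses: (Honest, Jump); (Aggressive, Shade); (Snipe, Aggressive).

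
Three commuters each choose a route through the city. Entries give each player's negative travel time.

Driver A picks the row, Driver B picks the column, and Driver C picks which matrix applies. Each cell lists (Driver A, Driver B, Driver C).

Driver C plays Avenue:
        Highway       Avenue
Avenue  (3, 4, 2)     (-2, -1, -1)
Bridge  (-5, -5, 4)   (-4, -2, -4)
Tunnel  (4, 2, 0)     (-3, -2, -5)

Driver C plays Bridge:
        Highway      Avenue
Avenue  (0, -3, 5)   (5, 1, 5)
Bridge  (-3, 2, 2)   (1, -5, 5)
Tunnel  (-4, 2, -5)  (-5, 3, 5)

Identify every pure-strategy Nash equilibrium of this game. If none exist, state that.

The pure Nash equilibria are (Avenue, Avenue, Bridge); (Tunnel, Highway, Avenue).

For each player, find the best response to each opponent profile; mutual best responses are the pure NE.
Driver A against (Highway, Avenue): payoffs 3, -5, 4 → best response Tunnel.
Driver A against (Highway, Bridge): payoffs 0, -3, -4 → best response Avenue.
Driver A against (Avenue, Avenue): payoffs -2, -4, -3 → best response Avenue.
Driver A against (Avenue, Bridge): payoffs 5, 1, -5 → best response Avenue.
Driver B against (Avenue, Avenue): payoffs 4, -1 → best response Highway.
Driver B against (Avenue, Bridge): payoffs -3, 1 → best response Avenue.
Driver B against (Bridge, Avenue): payoffs -5, -2 → best response Avenue.
Driver B against (Bridge, Bridge): payoffs 2, -5 → best response Highway.
Driver B against (Tunnel, Avenue): payoffs 2, -2 → best response Highway.
Driver B against (Tunnel, Bridge): payoffs 2, 3 → best response Avenue.
Driver C against (Avenue, Highway): payoffs 2, 5 → best response Bridge.
Driver C against (Avenue, Avenue): payoffs -1, 5 → best response Bridge.
Driver C against (Bridge, Highway): payoffs 4, 2 → best response Avenue.
Driver C against (Bridge, Avenue): payoffs -4, 5 → best response Bridge.
Driver C against (Tunnel, Highway): payoffs 0, -5 → best response Avenue.
Driver C against (Tunnel, Avenue): payoffs -5, 5 → best response Bridge.
Mutual best responses: (Avenue, Avenue, Bridge); (Tunnel, Highway, Avenue).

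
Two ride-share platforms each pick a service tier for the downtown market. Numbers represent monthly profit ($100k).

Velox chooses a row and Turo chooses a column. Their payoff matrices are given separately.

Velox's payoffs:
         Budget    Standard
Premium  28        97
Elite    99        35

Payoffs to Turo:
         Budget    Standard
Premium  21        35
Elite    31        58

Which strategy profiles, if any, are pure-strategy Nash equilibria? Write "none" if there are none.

Pure NE: (Premium, Standard)

For each player, find the best response to each opponent profile; mutual best responses are the pure NE.
Velox against Budget: payoffs 28, 99 → best response Elite.
Velox against Standard: payoffs 97, 35 → best response Premium.
Turo against Premium: payoffs 21, 35 → best response Standard.
Turo against Elite: payoffs 31, 58 → best response Standard.
Mutual best responses: (Premium, Standard).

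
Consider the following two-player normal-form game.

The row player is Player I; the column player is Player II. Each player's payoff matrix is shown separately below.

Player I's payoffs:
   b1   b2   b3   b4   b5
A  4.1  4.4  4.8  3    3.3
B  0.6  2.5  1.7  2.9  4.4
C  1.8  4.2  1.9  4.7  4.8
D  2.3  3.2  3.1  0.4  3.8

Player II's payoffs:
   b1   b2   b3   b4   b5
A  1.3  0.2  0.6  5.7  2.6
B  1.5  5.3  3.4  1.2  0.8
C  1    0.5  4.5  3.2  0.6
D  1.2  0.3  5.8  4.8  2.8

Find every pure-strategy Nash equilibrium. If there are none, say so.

(A, b1): Player II can switch to b4 (1.3 → 5.7). Not NE.
(A, b2): Player II can switch to b1 (0.2 → 1.3). Not NE.
(A, b3): Player II can switch to b1 (0.6 → 1.3). Not NE.
(A, b4): Player I can switch to C (3 → 4.7). Not NE.
(A, b5): Player I can switch to B (3.3 → 4.4). Not NE.
(B, b1): Player I can switch to A (0.6 → 4.1). Not NE.
(B, b2): Player I can switch to A (2.5 → 4.4). Not NE.
(B, b3): Player I can switch to A (1.7 → 4.8). Not NE.
(B, b4): Player I can switch to A (2.9 → 3). Not NE.
(B, b5): Player I can switch to C (4.4 → 4.8). Not NE.
(The remaining 10 profiles each have a profitable deviation by the same check.)

No pure-strategy Nash equilibrium.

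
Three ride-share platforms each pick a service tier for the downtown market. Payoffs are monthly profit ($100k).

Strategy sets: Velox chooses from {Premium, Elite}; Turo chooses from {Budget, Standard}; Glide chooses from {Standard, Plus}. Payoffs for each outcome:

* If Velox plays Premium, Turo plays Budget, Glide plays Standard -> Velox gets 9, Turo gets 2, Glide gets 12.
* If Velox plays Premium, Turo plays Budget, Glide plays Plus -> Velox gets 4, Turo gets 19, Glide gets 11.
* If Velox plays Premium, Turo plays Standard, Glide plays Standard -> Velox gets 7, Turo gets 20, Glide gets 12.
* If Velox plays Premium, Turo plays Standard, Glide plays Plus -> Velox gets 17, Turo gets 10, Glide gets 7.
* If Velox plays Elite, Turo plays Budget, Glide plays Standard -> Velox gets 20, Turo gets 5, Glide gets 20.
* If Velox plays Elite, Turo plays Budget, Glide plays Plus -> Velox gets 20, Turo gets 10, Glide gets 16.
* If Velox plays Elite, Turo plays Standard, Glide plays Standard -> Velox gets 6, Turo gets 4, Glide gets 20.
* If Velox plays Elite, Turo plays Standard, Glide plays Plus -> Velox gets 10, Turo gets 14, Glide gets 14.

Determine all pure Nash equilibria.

The pure Nash equilibria are (Premium, Standard, Standard); (Elite, Budget, Standard).

Check each profile: it is a Nash equilibrium iff no player can strictly gain by switching unilaterally.
(Premium, Budget, Standard): Velox can switch to Elite (9 → 20). Not NE.
(Premium, Budget, Plus): Velox can switch to Elite (4 → 20). Not NE.
(Premium, Standard, Standard): Velox gets 7, best alternative 6; Turo gets 20, best alternative 2; Glide gets 12, best alternative 7. No profitable deviation — NE.
(Premium, Standard, Plus): Turo can switch to Budget (10 → 19). Not NE.
(Elite, Budget, Standard): Velox gets 20, best alternative 9; Turo gets 5, best alternative 4; Glide gets 20, best alternative 16. No profitable deviation — NE.
(Elite, Budget, Plus): Turo can switch to Standard (10 → 14). Not NE.
(Elite, Standard, Standard): Velox can switch to Premium (6 → 7). Not NE.
(Elite, Standard, Plus): Velox can switch to Premium (10 → 17). Not NE.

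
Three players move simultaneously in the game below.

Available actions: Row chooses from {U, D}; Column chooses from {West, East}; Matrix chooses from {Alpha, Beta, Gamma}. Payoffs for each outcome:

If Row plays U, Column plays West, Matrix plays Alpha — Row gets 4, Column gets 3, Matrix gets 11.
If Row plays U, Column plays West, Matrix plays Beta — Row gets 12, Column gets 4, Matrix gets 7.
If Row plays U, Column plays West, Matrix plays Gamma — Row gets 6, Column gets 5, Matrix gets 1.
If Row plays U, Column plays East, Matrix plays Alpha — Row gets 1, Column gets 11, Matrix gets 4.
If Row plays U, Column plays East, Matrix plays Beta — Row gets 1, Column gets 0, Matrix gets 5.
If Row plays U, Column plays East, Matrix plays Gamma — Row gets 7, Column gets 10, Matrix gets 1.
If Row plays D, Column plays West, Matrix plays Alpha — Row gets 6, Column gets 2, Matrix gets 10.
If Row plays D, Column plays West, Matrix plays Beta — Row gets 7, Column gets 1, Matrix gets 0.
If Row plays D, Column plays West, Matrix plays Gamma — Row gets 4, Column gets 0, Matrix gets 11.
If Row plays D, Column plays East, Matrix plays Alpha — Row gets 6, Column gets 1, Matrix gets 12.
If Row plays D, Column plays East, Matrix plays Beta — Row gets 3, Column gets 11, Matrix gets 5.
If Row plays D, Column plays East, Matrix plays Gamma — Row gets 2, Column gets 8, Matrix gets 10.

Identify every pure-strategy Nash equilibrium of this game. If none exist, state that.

This game has no pure Nash equilibrium.

(U, West, Alpha): Row can switch to D (4 → 6). Not NE.
(U, West, Beta): Matrix can switch to Alpha (7 → 11). Not NE.
(U, West, Gamma): Column can switch to East (5 → 10). Not NE.
(U, East, Alpha): Row can switch to D (1 → 6). Not NE.
(U, East, Beta): Row can switch to D (1 → 3). Not NE.
(U, East, Gamma): Matrix can switch to Alpha (1 → 4). Not NE.
(The remaining 6 profiles each have a profitable deviation by the same check.)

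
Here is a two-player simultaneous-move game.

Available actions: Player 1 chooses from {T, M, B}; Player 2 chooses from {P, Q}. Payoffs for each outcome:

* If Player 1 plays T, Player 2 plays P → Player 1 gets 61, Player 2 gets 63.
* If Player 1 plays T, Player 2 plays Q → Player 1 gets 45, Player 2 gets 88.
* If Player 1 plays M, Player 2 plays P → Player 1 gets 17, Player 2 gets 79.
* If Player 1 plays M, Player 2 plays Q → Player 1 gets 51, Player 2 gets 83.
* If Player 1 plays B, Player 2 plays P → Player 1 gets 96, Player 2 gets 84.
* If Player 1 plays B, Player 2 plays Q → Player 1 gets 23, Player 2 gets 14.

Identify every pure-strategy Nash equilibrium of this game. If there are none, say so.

For each player, find the best response to each opponent profile; mutual best responses are the pure NE.
Player 1 against P: payoffs 61, 17, 96 → best response B.
Player 1 against Q: payoffs 45, 51, 23 → best response M.
Player 2 against T: payoffs 63, 88 → best response Q.
Player 2 against M: payoffs 79, 83 → best response Q.
Player 2 against B: payoffs 84, 14 → best response P.
Mutual best responses: (M, Q); (B, P).

Pure-strategy Nash equilibria: (M, Q); (B, P)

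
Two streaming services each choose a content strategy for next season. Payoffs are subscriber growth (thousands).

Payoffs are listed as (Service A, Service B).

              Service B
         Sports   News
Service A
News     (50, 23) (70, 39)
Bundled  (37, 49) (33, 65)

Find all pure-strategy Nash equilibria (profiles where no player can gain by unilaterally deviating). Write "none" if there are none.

(News, Sports): Service B can switch to News (23 → 39). Not NE.
(News, News): Service A gets 70, best alternative 33; Service B gets 39, best alternative 23. No profitable deviation — NE.
(Bundled, Sports): Service A can switch to News (37 → 50). Not NE.
(Bundled, News): Service A can switch to News (33 → 70). Not NE.

(News, News)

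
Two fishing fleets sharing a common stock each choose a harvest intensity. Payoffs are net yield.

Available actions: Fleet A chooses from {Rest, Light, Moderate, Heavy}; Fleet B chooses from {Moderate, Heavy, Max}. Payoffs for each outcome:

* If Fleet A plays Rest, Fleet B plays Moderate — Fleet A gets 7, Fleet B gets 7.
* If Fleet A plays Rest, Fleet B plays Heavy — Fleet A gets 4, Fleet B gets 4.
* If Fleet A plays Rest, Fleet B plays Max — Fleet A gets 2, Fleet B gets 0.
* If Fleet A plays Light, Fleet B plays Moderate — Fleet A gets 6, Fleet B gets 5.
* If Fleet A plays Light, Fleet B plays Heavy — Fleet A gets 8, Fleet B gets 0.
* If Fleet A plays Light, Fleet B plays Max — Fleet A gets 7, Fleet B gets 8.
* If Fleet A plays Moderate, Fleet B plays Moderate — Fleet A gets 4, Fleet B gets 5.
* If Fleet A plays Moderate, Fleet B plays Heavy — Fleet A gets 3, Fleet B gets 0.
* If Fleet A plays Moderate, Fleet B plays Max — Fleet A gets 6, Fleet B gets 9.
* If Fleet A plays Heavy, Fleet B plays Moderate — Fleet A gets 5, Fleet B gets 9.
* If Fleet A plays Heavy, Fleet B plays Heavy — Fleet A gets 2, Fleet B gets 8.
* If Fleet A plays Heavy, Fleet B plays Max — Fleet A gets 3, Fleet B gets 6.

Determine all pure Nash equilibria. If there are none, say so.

Fleet A against Moderate: payoffs 7, 6, 4, 5 → best response Rest.
Fleet A against Heavy: payoffs 4, 8, 3, 2 → best response Light.
Fleet A against Max: payoffs 2, 7, 6, 3 → best response Light.
Fleet B against Rest: payoffs 7, 4, 0 → best response Moderate.
Fleet B against Light: payoffs 5, 0, 8 → best response Max.
Fleet B against Moderate: payoffs 5, 0, 9 → best response Max.
Fleet B against Heavy: payoffs 9, 8, 6 → best response Moderate.
Mutual best responses: (Rest, Moderate); (Light, Max).

(Rest, Moderate), (Light, Max)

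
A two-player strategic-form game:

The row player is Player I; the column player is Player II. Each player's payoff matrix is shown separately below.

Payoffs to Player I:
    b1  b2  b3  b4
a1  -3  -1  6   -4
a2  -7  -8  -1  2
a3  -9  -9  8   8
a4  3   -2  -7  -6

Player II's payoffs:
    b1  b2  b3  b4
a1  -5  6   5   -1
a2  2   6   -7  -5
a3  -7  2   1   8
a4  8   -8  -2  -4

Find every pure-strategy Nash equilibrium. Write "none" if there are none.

(a1, b1): Player I can switch to a4 (-3 → 3). Not NE.
(a1, b2): Player I gets -1, best alternative -2; Player II gets 6, best alternative 5. No profitable deviation — NE.
(a1, b3): Player I can switch to a3 (6 → 8). Not NE.
(a1, b4): Player I can switch to a2 (-4 → 2). Not NE.
(a2, b1): Player I can switch to a1 (-7 → -3). Not NE.
(a2, b2): Player I can switch to a1 (-8 → -1). Not NE.
(a2, b3): Player I can switch to a1 (-1 → 6). Not NE.
(a2, b4): Player I can switch to a3 (2 → 8). Not NE.
(a3, b1): Player I can switch to a1 (-9 → -3). Not NE.
(a3, b4): Player I gets 8, best alternative 2; Player II gets 8, best alternative 2. No profitable deviation — NE.
(a4, b1): Player I gets 3, best alternative -3; Player II gets 8, best alternative -2. No profitable deviation — NE.
(The remaining 5 profiles each have a profitable deviation by the same check.)

The pure Nash equilibria are (a1, b2) and (a3, b4) and (a4, b1).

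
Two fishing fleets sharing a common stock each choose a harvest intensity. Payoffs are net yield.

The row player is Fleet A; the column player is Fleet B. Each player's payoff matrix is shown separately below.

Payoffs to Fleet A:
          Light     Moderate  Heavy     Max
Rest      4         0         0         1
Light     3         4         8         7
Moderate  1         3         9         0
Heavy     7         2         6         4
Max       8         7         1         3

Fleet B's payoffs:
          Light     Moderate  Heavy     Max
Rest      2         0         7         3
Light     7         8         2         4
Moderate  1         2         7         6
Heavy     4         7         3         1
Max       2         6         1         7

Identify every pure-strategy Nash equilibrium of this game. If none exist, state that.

(Rest, Light): Fleet A can switch to Heavy (4 → 7). Not NE.
(Rest, Moderate): Fleet A can switch to Light (0 → 4). Not NE.
(Rest, Heavy): Fleet A can switch to Light (0 → 8). Not NE.
(Rest, Max): Fleet A can switch to Light (1 → 7). Not NE.
(Light, Light): Fleet A can switch to Rest (3 → 4). Not NE.
(Light, Moderate): Fleet A can switch to Max (4 → 7). Not NE.
(Light, Heavy): Fleet A can switch to Moderate (8 → 9). Not NE.
(Light, Max): Fleet B can switch to Light (4 → 7). Not NE.
(Moderate, Light): Fleet A can switch to Rest (1 → 4). Not NE.
(Moderate, Moderate): Fleet A can switch to Light (3 → 4). Not NE.
(Moderate, Heavy): Fleet A gets 9, best alternative 8; Fleet B gets 7, best alternative 6. No profitable deviation — NE.
(The remaining 9 profiles each have a profitable deviation by the same check.)

Pure NE: (Moderate, Heavy)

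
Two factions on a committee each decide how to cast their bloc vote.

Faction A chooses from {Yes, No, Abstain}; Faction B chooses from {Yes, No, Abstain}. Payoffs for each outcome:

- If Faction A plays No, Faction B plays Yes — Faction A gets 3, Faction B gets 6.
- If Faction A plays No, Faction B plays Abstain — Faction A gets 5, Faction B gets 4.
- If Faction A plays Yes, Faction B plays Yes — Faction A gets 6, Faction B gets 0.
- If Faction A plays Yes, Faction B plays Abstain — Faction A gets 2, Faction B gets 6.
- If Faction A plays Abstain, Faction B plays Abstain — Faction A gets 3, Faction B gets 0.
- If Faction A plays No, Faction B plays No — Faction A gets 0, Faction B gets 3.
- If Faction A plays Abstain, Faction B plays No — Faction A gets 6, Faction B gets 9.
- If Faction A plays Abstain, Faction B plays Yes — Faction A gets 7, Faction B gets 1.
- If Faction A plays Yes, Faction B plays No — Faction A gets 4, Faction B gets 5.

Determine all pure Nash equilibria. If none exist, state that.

(Abstain, No)

Faction A against Yes: payoffs 6, 3, 7 → best response Abstain.
Faction A against No: payoffs 4, 0, 6 → best response Abstain.
Faction A against Abstain: payoffs 2, 5, 3 → best response No.
Faction B against Yes: payoffs 0, 5, 6 → best response Abstain.
Faction B against No: payoffs 6, 3, 4 → best response Yes.
Faction B against Abstain: payoffs 1, 9, 0 → best response No.
Mutual best responses: (Abstain, No).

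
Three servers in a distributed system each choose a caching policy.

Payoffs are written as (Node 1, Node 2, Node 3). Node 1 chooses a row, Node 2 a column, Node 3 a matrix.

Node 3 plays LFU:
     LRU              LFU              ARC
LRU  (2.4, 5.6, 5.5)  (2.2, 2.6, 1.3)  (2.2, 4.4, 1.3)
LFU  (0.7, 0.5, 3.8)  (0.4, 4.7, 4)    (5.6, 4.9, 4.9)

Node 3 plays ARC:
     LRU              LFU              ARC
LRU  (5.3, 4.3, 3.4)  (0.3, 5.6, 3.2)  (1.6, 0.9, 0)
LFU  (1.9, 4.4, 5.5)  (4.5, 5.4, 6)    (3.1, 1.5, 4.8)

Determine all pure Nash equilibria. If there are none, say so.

Pure-strategy Nash equilibria: (LRU, LRU, LFU), (LFU, LFU, ARC), (LFU, ARC, LFU)

Node 1 against (LRU, LFU): payoffs 2.4, 0.7 → best response LRU.
Node 1 against (LRU, ARC): payoffs 5.3, 1.9 → best response LRU.
Node 1 against (LFU, LFU): payoffs 2.2, 0.4 → best response LRU.
Node 1 against (LFU, ARC): payoffs 0.3, 4.5 → best response LFU.
Node 1 against (ARC, LFU): payoffs 2.2, 5.6 → best response LFU.
Node 1 against (ARC, ARC): payoffs 1.6, 3.1 → best response LFU.
Node 2 against (LRU, LFU): payoffs 5.6, 2.6, 4.4 → best response LRU.
Node 2 against (LRU, ARC): payoffs 4.3, 5.6, 0.9 → best response LFU.
Node 2 against (LFU, LFU): payoffs 0.5, 4.7, 4.9 → best response ARC.
Node 2 against (LFU, ARC): payoffs 4.4, 5.4, 1.5 → best response LFU.
Node 3 against (LRU, LRU): payoffs 5.5, 3.4 → best response LFU.
Node 3 against (LRU, LFU): payoffs 1.3, 3.2 → best response ARC.
Node 3 against (LRU, ARC): payoffs 1.3, 0 → best response LFU.
Node 3 against (LFU, LRU): payoffs 3.8, 5.5 → best response ARC.
Node 3 against (LFU, LFU): payoffs 4, 6 → best response ARC.
Node 3 against (LFU, ARC): payoffs 4.9, 4.8 → best response LFU.
Mutual best responses: (LRU, LRU, LFU); (LFU, LFU, ARC); (LFU, ARC, LFU).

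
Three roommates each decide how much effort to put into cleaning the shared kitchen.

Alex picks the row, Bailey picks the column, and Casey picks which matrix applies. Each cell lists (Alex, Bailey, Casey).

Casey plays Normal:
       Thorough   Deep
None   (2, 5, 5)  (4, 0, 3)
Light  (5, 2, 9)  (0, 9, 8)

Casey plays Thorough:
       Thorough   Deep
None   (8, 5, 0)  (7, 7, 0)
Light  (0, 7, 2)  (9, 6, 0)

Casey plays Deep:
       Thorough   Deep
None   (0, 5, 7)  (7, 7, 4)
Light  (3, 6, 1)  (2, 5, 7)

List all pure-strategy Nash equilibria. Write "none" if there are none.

Alex against (Thorough, Normal): payoffs 2, 5 → best response Light.
Alex against (Thorough, Thorough): payoffs 8, 0 → best response None.
Alex against (Thorough, Deep): payoffs 0, 3 → best response Light.
Alex against (Deep, Normal): payoffs 4, 0 → best response None.
Alex against (Deep, Thorough): payoffs 7, 9 → best response Light.
Alex against (Deep, Deep): payoffs 7, 2 → best response None.
Bailey against (None, Normal): payoffs 5, 0 → best response Thorough.
Bailey against (None, Thorough): payoffs 5, 7 → best response Deep.
Bailey against (None, Deep): payoffs 5, 7 → best response Deep.
Bailey against (Light, Normal): payoffs 2, 9 → best response Deep.
Bailey against (Light, Thorough): payoffs 7, 6 → best response Thorough.
Bailey against (Light, Deep): payoffs 6, 5 → best response Thorough.
Casey against (None, Thorough): payoffs 5, 0, 7 → best response Deep.
Casey against (None, Deep): payoffs 3, 0, 4 → best response Deep.
Casey against (Light, Thorough): payoffs 9, 2, 1 → best response Normal.
Casey against (Light, Deep): payoffs 8, 0, 7 → best response Normal.
Mutual best responses: (None, Deep, Deep).

Pure NE: (None, Deep, Deep)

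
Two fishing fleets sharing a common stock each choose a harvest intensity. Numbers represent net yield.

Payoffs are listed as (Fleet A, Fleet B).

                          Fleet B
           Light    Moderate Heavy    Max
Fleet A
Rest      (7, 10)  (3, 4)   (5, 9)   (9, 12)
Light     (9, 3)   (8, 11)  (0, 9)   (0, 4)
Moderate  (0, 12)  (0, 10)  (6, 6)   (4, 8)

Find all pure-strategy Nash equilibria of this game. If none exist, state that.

For each player, find the best response to each opponent profile; mutual best responses are the pure NE.
Fleet A against Light: payoffs 7, 9, 0 → best response Light.
Fleet A against Moderate: payoffs 3, 8, 0 → best response Light.
Fleet A against Heavy: payoffs 5, 0, 6 → best response Moderate.
Fleet A against Max: payoffs 9, 0, 4 → best response Rest.
Fleet B against Rest: payoffs 10, 4, 9, 12 → best response Max.
Fleet B against Light: payoffs 3, 11, 9, 4 → best response Moderate.
Fleet B against Moderate: payoffs 12, 10, 6, 8 → best response Light.
Mutual best responses: (Rest, Max); (Light, Moderate).

The pure Nash equilibria are (Rest, Max); (Light, Moderate).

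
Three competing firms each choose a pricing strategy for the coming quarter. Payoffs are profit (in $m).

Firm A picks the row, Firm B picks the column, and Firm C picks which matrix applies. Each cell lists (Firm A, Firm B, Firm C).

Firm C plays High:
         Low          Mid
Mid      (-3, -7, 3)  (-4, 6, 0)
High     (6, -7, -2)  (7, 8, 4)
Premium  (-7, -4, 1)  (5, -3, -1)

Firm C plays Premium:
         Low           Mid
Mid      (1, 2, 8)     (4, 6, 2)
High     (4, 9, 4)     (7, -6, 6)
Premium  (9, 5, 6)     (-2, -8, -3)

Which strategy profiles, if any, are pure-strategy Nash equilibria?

Firm A against (Low, High): payoffs -3, 6, -7 → best response High.
Firm A against (Low, Premium): payoffs 1, 4, 9 → best response Premium.
Firm A against (Mid, High): payoffs -4, 7, 5 → best response High.
Firm A against (Mid, Premium): payoffs 4, 7, -2 → best response High.
Firm B against (Mid, High): payoffs -7, 6 → best response Mid.
Firm B against (Mid, Premium): payoffs 2, 6 → best response Mid.
Firm B against (High, High): payoffs -7, 8 → best response Mid.
Firm B against (High, Premium): payoffs 9, -6 → best response Low.
Firm B against (Premium, High): payoffs -4, -3 → best response Mid.
Firm B against (Premium, Premium): payoffs 5, -8 → best response Low.
Firm C against (Mid, Low): payoffs 3, 8 → best response Premium.
Firm C against (Mid, Mid): payoffs 0, 2 → best response Premium.
Firm C against (High, Low): payoffs -2, 4 → best response Premium.
Firm C against (High, Mid): payoffs 4, 6 → best response Premium.
Firm C against (Premium, Low): payoffs 1, 6 → best response Premium.
Firm C against (Premium, Mid): payoffs -1, -3 → best response High.
Mutual best responses: (Premium, Low, Premium).

The unique pure-strategy Nash equilibrium is (Premium, Low, Premium).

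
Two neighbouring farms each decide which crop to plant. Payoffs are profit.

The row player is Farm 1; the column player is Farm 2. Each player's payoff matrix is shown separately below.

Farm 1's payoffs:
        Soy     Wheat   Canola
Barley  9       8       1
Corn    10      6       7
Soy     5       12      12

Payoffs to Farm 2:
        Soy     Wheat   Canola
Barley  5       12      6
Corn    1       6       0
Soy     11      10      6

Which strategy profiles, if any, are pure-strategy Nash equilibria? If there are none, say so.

For each strategy profile, look for a profitable unilateral deviation.
(Barley, Soy): Farm 1 can switch to Corn (9 → 10). Not NE.
(Barley, Wheat): Farm 1 can switch to Soy (8 → 12). Not NE.
(Barley, Canola): Farm 1 can switch to Corn (1 → 7). Not NE.
(Corn, Soy): Farm 2 can switch to Wheat (1 → 6). Not NE.
(Corn, Wheat): Farm 1 can switch to Barley (6 → 8). Not NE.
(Corn, Canola): Farm 1 can switch to Soy (7 → 12). Not NE.
(Soy, Soy): Farm 1 can switch to Barley (5 → 9). Not NE.
(Soy, Wheat): Farm 2 can switch to Soy (10 → 11). Not NE.
(Soy, Canola): Farm 2 can switch to Soy (6 → 11). Not NE.

No pure-strategy Nash equilibrium.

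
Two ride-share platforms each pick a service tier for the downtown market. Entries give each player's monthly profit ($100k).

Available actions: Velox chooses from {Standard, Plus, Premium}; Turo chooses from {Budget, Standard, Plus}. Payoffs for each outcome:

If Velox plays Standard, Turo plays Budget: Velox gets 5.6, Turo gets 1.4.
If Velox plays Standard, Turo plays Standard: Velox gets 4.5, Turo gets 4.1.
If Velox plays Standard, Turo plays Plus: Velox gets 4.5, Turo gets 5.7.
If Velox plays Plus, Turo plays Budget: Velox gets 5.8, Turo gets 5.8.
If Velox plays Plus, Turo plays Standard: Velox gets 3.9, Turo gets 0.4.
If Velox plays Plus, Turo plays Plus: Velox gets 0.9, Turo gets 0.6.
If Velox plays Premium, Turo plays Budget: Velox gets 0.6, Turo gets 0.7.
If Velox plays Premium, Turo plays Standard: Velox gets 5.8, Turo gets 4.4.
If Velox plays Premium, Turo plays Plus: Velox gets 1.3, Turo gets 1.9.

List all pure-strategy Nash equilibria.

Velox against Budget: payoffs 5.6, 5.8, 0.6 → best response Plus.
Velox against Standard: payoffs 4.5, 3.9, 5.8 → best response Premium.
Velox against Plus: payoffs 4.5, 0.9, 1.3 → best response Standard.
Turo against Standard: payoffs 1.4, 4.1, 5.7 → best response Plus.
Turo against Plus: payoffs 5.8, 0.4, 0.6 → best response Budget.
Turo against Premium: payoffs 0.7, 4.4, 1.9 → best response Standard.
Mutual best responses: (Standard, Plus); (Plus, Budget); (Premium, Standard).

Pure-strategy Nash equilibria: (Standard, Plus) and (Plus, Budget) and (Premium, Standard)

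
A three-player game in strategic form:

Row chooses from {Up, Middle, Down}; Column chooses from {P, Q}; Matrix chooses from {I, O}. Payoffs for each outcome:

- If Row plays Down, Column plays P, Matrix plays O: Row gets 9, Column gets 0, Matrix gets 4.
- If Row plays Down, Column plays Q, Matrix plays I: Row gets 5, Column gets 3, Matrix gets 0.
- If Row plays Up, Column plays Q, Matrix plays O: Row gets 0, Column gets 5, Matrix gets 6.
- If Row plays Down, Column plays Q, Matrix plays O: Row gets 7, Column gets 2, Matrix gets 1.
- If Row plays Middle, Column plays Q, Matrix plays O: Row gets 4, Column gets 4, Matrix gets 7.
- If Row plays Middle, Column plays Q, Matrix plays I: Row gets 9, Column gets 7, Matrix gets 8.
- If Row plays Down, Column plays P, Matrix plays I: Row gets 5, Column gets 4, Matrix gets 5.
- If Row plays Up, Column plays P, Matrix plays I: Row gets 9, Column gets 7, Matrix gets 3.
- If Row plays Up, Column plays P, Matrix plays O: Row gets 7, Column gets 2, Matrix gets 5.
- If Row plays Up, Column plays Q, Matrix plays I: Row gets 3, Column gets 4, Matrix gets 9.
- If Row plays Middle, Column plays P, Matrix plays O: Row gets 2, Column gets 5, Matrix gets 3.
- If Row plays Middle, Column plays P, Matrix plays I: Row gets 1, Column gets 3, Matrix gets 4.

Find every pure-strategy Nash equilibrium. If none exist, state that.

Pure-strategy Nash equilibria: (Middle, Q, I) and (Down, Q, O)

For each strategy profile, look for a profitable unilateral deviation.
(Up, P, I): Matrix can switch to O (3 → 5). Not NE.
(Up, P, O): Row can switch to Down (7 → 9). Not NE.
(Up, Q, I): Row can switch to Middle (3 → 9). Not NE.
(Up, Q, O): Row can switch to Middle (0 → 4). Not NE.
(Middle, P, I): Row can switch to Up (1 → 9). Not NE.
(Middle, P, O): Row can switch to Up (2 → 7). Not NE.
(Middle, Q, I): Row gets 9, best alternative 5; Column gets 7, best alternative 3; Matrix gets 8, best alternative 7. No profitable deviation — NE.
(Middle, Q, O): Row can switch to Down (4 → 7). Not NE.
(Down, P, I): Row can switch to Up (5 → 9). Not NE.
(Down, P, O): Column can switch to Q (0 → 2). Not NE.
(Down, Q, I): Row can switch to Middle (5 → 9). Not NE.
(Down, Q, O): Row gets 7, best alternative 4; Column gets 2, best alternative 0; Matrix gets 1, best alternative 0. No profitable deviation — NE.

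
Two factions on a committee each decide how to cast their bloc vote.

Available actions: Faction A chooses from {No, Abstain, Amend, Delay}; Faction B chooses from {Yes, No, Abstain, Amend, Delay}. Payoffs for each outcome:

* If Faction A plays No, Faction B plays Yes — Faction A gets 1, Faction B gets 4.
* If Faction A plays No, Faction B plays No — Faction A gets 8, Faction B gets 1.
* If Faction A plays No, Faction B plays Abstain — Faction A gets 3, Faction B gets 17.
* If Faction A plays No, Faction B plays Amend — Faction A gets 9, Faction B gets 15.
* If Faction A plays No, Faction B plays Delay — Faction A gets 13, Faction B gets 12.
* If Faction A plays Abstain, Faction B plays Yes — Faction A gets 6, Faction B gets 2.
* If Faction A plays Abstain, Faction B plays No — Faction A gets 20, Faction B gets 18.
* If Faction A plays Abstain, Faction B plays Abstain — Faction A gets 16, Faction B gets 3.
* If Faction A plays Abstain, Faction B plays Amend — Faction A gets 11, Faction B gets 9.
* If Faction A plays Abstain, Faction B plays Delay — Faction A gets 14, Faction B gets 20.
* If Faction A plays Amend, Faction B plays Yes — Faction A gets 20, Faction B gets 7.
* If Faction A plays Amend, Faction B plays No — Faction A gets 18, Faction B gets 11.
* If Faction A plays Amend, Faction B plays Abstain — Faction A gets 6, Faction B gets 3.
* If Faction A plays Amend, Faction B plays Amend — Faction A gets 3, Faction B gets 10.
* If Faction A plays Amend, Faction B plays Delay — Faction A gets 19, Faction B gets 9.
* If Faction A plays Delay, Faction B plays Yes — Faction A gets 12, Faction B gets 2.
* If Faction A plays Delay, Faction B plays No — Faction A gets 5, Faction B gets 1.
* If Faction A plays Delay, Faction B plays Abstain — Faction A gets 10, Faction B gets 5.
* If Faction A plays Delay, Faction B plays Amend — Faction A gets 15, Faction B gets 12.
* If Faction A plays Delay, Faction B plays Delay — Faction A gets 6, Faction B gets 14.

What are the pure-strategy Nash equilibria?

This game has no pure Nash equilibrium.

For each player, find the best response to each opponent profile; mutual best responses are the pure NE.
Faction A against Yes: payoffs 1, 6, 20, 12 → best response Amend.
Faction A against No: payoffs 8, 20, 18, 5 → best response Abstain.
Faction A against Abstain: payoffs 3, 16, 6, 10 → best response Abstain.
Faction A against Amend: payoffs 9, 11, 3, 15 → best response Delay.
Faction A against Delay: payoffs 13, 14, 19, 6 → best response Amend.
Faction B against No: payoffs 4, 1, 17, 15, 12 → best response Abstain.
Faction B against Abstain: payoffs 2, 18, 3, 9, 20 → best response Delay.
Faction B against Amend: payoffs 7, 11, 3, 10, 9 → best response No.
Faction B against Delay: payoffs 2, 1, 5, 12, 14 → best response Delay.
No profile is a mutual best response for all players.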